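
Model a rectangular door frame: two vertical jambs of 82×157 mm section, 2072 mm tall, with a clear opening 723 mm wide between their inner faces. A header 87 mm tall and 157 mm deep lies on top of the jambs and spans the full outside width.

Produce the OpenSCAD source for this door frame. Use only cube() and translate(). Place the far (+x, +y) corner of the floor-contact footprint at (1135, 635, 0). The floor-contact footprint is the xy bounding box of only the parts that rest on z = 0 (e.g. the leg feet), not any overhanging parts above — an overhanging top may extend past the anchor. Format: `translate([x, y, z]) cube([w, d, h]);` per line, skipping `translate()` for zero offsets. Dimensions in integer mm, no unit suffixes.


translate([248, 478, 0]) cube([82, 157, 2072]);
translate([1053, 478, 0]) cube([82, 157, 2072]);
translate([248, 478, 2072]) cube([887, 157, 87]);


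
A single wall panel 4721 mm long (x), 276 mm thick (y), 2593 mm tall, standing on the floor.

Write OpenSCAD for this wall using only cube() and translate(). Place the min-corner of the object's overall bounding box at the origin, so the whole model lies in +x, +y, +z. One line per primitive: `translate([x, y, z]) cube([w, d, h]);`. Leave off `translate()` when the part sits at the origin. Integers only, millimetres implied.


cube([4721, 276, 2593]);


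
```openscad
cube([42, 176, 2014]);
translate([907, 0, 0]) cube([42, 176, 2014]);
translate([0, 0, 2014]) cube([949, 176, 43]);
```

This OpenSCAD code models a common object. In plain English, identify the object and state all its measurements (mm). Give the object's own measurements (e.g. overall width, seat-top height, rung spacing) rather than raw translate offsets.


A door frame. The clear opening is 865 mm wide and 2014 mm high. Two 42 mm wide jambs, 176 mm deep, stand either side of the opening from the floor to the top of the opening. A 43 mm thick head sits across the top of both jambs, spanning the full outside width of the frame.


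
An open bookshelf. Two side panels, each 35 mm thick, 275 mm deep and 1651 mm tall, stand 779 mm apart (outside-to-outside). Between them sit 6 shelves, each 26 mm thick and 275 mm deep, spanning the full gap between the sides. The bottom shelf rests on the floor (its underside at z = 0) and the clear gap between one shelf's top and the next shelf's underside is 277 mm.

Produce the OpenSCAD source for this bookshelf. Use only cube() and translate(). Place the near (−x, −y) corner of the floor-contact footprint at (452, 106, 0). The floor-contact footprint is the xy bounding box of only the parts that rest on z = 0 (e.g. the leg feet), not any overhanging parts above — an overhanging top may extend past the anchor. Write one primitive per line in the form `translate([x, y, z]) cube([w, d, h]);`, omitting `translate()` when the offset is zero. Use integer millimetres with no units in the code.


translate([452, 106, 0]) cube([35, 275, 1651]);
translate([1196, 106, 0]) cube([35, 275, 1651]);
translate([487, 106, 0]) cube([709, 275, 26]);
translate([487, 106, 303]) cube([709, 275, 26]);
translate([487, 106, 606]) cube([709, 275, 26]);
translate([487, 106, 909]) cube([709, 275, 26]);
translate([487, 106, 1212]) cube([709, 275, 26]);
translate([487, 106, 1515]) cube([709, 275, 26]);


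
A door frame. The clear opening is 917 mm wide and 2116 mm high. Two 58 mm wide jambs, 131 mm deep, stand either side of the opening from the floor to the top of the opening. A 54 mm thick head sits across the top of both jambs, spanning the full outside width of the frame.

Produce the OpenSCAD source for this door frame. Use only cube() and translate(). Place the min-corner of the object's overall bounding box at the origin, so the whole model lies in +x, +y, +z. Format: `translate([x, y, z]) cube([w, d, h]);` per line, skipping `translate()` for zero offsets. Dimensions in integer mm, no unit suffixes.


cube([58, 131, 2116]);
translate([975, 0, 0]) cube([58, 131, 2116]);
translate([0, 0, 2116]) cube([1033, 131, 54]);


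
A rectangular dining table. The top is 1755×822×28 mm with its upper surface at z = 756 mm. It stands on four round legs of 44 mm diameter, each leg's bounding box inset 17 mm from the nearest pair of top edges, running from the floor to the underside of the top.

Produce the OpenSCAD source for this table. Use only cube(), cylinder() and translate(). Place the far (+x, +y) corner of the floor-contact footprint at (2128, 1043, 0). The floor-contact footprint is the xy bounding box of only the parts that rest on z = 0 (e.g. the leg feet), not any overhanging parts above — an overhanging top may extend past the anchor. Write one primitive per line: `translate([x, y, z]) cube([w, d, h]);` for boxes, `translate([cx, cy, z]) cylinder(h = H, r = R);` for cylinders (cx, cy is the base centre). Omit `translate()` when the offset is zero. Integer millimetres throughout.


// leg_h = 756 - 28 = 728
translate([390, 238, 728]) cube([1755, 822, 28]);
translate([429, 277, 0]) cylinder(h = 728, r = 22);
translate([2106, 277, 0]) cylinder(h = 728, r = 22);
translate([429, 1021, 0]) cylinder(h = 728, r = 22);
translate([2106, 1021, 0]) cylinder(h = 728, r = 22);


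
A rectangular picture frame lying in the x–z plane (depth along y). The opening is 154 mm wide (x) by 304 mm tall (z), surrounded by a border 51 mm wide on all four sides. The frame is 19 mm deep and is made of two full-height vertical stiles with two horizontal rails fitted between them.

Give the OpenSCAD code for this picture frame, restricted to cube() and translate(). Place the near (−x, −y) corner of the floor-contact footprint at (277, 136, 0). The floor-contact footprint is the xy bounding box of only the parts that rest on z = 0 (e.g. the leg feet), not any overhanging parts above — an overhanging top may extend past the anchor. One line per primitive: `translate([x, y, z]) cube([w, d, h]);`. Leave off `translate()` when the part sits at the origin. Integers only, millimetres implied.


translate([277, 136, 0]) cube([51, 19, 406]);
translate([482, 136, 0]) cube([51, 19, 406]);
translate([328, 136, 0]) cube([154, 19, 51]);
translate([328, 136, 355]) cube([154, 19, 51]);


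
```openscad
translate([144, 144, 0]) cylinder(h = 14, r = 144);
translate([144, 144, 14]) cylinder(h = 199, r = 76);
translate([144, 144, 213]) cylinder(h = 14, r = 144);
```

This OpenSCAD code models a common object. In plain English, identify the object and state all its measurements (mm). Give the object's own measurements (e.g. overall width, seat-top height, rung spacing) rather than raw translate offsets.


A spool: two coaxial disc flanges of radius 144 mm and thickness 14 mm, joined by a core cylinder of radius 76 mm and height 199 mm. The lower flange rests on z = 0 and the three cylinders share a vertical axis.


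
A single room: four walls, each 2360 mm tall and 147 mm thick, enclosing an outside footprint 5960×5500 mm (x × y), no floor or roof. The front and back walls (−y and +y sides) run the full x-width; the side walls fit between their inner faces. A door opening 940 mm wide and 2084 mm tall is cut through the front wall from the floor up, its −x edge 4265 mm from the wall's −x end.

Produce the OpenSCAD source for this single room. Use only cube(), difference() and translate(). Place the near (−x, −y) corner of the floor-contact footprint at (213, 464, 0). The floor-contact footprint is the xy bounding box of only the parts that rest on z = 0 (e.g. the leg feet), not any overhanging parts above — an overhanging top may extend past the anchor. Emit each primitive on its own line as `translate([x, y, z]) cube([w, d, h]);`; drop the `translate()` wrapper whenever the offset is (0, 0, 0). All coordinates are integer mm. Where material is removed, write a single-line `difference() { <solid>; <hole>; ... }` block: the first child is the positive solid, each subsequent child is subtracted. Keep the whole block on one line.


difference() { translate([213, 464, 0]) cube([5960, 147, 2360]); translate([4478, 464, 0]) cube([940, 147, 2084]); }
translate([213, 5817, 0]) cube([5960, 147, 2360]);
translate([213, 611, 0]) cube([147, 5206, 2360]);
translate([6026, 611, 0]) cube([147, 5206, 2360]);


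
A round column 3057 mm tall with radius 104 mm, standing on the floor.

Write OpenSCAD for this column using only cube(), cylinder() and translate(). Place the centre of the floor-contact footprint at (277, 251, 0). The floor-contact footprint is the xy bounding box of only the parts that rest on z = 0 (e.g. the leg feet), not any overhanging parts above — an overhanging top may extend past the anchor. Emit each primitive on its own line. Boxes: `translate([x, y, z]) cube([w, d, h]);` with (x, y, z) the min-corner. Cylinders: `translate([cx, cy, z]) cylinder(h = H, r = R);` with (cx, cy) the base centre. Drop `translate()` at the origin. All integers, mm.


translate([277, 251, 0]) cylinder(h = 3057, r = 104);


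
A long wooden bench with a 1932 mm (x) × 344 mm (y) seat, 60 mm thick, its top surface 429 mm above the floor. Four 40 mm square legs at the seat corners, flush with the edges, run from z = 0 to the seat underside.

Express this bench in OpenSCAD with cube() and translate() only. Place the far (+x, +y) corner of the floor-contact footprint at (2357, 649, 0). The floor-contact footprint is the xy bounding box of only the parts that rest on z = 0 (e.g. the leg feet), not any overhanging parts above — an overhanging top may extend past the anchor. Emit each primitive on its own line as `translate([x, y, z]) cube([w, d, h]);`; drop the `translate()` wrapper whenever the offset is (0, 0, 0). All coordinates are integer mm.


// leg_h = 429 − 60 = 369
translate([425, 305, 369]) cube([1932, 344, 60]);
translate([425, 305, 0]) cube([40, 40, 369]);
translate([425, 609, 0]) cube([40, 40, 369]);
translate([2317, 305, 0]) cube([40, 40, 369]);
translate([2317, 609, 0]) cube([40, 40, 369]);


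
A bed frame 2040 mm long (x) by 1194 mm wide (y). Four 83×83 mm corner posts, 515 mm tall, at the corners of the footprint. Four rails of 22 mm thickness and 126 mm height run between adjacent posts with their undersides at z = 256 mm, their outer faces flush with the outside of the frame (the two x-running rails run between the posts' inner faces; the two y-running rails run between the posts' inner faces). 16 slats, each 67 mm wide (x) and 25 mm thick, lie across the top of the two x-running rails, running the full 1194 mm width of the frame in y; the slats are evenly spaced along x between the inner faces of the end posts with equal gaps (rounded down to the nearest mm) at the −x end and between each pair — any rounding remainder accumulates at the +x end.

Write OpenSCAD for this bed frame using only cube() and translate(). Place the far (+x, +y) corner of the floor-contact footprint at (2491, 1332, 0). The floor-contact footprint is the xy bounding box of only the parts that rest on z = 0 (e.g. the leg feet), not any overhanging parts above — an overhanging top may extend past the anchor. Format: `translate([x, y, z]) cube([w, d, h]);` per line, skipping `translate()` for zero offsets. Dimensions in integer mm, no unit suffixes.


// slat z = rail_z + rail_h = 256 + 126 = 382
// slat gap = ⌊(1874 − 16·67) / 17⌋ = 47
translate([451, 138, 0]) cube([83, 83, 515]);
translate([451, 1249, 0]) cube([83, 83, 515]);
translate([2408, 138, 0]) cube([83, 83, 515]);
translate([2408, 1249, 0]) cube([83, 83, 515]);
translate([534, 138, 256]) cube([1874, 22, 126]);
translate([534, 1310, 256]) cube([1874, 22, 126]);
translate([451, 221, 256]) cube([22, 1028, 126]);
translate([2469, 221, 256]) cube([22, 1028, 126]);
translate([581, 138, 382]) cube([67, 1194, 25]);
translate([695, 138, 382]) cube([67, 1194, 25]);
translate([809, 138, 382]) cube([67, 1194, 25]);
translate([923, 138, 382]) cube([67, 1194, 25]);
translate([1037, 138, 382]) cube([67, 1194, 25]);
translate([1151, 138, 382]) cube([67, 1194, 25]);
translate([1265, 138, 382]) cube([67, 1194, 25]);
translate([1379, 138, 382]) cube([67, 1194, 25]);
translate([1493, 138, 382]) cube([67, 1194, 25]);
translate([1607, 138, 382]) cube([67, 1194, 25]);
translate([1721, 138, 382]) cube([67, 1194, 25]);
translate([1835, 138, 382]) cube([67, 1194, 25]);
translate([1949, 138, 382]) cube([67, 1194, 25]);
translate([2063, 138, 382]) cube([67, 1194, 25]);
translate([2177, 138, 382]) cube([67, 1194, 25]);
translate([2291, 138, 382]) cube([67, 1194, 25]);


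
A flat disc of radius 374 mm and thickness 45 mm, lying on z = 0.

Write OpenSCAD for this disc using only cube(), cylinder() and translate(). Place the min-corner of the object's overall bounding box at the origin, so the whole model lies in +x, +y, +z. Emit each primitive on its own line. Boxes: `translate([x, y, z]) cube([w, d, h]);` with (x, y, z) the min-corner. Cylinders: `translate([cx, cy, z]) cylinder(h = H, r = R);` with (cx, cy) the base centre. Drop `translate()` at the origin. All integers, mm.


translate([374, 374, 0]) cylinder(h = 45, r = 374);


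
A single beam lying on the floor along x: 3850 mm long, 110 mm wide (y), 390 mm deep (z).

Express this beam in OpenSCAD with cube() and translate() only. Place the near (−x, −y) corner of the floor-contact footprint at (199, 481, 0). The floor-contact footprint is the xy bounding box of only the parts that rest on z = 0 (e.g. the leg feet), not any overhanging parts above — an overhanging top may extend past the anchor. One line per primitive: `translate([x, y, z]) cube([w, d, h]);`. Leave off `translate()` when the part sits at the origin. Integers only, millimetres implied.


translate([199, 481, 0]) cube([3850, 110, 390]);


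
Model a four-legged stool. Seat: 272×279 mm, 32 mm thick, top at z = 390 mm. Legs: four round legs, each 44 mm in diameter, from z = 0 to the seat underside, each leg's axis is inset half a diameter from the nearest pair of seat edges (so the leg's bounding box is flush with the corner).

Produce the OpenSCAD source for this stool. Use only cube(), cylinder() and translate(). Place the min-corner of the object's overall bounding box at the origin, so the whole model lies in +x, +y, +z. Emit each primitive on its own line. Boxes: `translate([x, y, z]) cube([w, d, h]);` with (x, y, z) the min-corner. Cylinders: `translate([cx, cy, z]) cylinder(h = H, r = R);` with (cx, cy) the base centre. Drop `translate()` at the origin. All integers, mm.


translate([0, 0, 358]) cube([272, 279, 32]);
translate([22, 22, 0]) cylinder(h = 358, r = 22);
translate([250, 22, 0]) cylinder(h = 358, r = 22);
translate([22, 257, 0]) cylinder(h = 358, r = 22);
translate([250, 257, 0]) cylinder(h = 358, r = 22);


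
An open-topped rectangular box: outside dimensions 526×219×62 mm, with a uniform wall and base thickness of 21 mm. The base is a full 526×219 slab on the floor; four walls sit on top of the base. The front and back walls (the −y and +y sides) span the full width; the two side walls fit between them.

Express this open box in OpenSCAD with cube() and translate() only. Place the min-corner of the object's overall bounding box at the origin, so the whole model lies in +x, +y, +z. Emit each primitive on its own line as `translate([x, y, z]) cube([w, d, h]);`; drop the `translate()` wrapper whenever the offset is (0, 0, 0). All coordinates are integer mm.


cube([526, 219, 21]);
translate([0, 0, 21]) cube([526, 21, 41]);
translate([0, 198, 21]) cube([526, 21, 41]);
translate([0, 21, 21]) cube([21, 177, 41]);
translate([505, 21, 21]) cube([21, 177, 41]);


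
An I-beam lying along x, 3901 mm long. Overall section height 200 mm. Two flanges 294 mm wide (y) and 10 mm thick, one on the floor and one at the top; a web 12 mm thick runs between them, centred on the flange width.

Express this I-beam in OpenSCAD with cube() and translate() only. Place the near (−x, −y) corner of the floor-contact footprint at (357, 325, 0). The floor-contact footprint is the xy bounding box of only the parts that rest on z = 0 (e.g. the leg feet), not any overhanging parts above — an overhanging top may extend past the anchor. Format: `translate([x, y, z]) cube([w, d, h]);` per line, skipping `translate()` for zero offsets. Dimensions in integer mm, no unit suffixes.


translate([357, 325, 0]) cube([3901, 294, 10]);
translate([357, 466, 10]) cube([3901, 12, 180]);
translate([357, 325, 190]) cube([3901, 294, 10]);


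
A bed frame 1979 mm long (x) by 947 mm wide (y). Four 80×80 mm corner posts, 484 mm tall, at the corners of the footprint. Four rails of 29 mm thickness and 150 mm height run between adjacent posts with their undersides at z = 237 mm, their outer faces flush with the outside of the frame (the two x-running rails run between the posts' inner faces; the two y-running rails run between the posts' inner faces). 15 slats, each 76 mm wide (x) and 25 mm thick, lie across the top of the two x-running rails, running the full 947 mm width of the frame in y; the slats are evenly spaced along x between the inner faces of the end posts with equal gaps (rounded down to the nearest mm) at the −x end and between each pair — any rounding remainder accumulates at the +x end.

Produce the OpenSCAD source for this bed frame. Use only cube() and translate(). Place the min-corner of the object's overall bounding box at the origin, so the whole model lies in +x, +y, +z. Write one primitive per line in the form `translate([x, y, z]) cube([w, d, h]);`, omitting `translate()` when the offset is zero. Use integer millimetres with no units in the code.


// slat z = rail_z + rail_h = 237 + 150 = 387
// slat gap = ⌊(1819 − 15·76) / 16⌋ = 42
cube([80, 80, 484]);
translate([0, 867, 0]) cube([80, 80, 484]);
translate([1899, 0, 0]) cube([80, 80, 484]);
translate([1899, 867, 0]) cube([80, 80, 484]);
translate([80, 0, 237]) cube([1819, 29, 150]);
translate([80, 918, 237]) cube([1819, 29, 150]);
translate([0, 80, 237]) cube([29, 787, 150]);
translate([1950, 80, 237]) cube([29, 787, 150]);
translate([122, 0, 387]) cube([76, 947, 25]);
translate([240, 0, 387]) cube([76, 947, 25]);
translate([358, 0, 387]) cube([76, 947, 25]);
translate([476, 0, 387]) cube([76, 947, 25]);
translate([594, 0, 387]) cube([76, 947, 25]);
translate([712, 0, 387]) cube([76, 947, 25]);
translate([830, 0, 387]) cube([76, 947, 25]);
translate([948, 0, 387]) cube([76, 947, 25]);
translate([1066, 0, 387]) cube([76, 947, 25]);
translate([1184, 0, 387]) cube([76, 947, 25]);
translate([1302, 0, 387]) cube([76, 947, 25]);
translate([1420, 0, 387]) cube([76, 947, 25]);
translate([1538, 0, 387]) cube([76, 947, 25]);
translate([1656, 0, 387]) cube([76, 947, 25]);
translate([1774, 0, 387]) cube([76, 947, 25]);


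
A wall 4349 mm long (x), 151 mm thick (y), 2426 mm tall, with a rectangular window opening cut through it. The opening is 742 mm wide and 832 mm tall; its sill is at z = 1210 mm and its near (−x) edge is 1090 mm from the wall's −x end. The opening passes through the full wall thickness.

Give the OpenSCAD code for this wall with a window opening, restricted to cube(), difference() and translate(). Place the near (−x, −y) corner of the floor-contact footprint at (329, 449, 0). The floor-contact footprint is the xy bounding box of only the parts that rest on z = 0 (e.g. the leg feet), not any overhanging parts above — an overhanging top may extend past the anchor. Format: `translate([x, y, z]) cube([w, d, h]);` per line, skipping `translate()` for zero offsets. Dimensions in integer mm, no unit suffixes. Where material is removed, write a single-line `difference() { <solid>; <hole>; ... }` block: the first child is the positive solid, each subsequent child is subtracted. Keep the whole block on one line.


difference() { translate([329, 449, 0]) cube([4349, 151, 2426]); translate([1419, 449, 1210]) cube([742, 151, 832]); }


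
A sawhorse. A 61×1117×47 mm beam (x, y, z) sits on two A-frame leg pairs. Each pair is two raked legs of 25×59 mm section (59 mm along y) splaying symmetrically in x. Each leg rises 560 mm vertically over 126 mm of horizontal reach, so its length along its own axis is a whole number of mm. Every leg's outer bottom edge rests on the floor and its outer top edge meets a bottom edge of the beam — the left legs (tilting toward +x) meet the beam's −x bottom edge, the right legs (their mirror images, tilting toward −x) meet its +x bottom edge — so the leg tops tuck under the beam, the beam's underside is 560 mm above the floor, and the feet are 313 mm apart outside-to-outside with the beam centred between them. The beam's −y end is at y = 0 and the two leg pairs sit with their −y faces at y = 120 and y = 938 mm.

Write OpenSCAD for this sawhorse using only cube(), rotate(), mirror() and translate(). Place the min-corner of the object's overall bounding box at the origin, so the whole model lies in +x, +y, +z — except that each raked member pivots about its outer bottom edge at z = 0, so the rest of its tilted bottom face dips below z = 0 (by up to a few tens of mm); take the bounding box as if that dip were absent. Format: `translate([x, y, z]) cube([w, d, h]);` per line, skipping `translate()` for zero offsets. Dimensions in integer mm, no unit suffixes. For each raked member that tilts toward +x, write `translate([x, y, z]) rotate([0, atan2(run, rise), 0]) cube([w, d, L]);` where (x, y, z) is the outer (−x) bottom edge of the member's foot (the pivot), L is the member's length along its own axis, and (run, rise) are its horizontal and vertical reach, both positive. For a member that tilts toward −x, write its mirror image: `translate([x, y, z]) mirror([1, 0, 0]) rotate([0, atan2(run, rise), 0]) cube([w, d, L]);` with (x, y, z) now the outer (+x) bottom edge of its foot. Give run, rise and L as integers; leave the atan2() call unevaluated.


translate([126, 0, 560]) cube([61, 1117, 47]);
translate([0, 120, 0]) rotate([0, atan2(126, 560), 0]) cube([25, 59, 574]);
translate([313, 120, 0]) mirror([1, 0, 0]) rotate([0, atan2(126, 560), 0]) cube([25, 59, 574]);
translate([0, 938, 0]) rotate([0, atan2(126, 560), 0]) cube([25, 59, 574]);
translate([313, 938, 0]) mirror([1, 0, 0]) rotate([0, atan2(126, 560), 0]) cube([25, 59, 574]);


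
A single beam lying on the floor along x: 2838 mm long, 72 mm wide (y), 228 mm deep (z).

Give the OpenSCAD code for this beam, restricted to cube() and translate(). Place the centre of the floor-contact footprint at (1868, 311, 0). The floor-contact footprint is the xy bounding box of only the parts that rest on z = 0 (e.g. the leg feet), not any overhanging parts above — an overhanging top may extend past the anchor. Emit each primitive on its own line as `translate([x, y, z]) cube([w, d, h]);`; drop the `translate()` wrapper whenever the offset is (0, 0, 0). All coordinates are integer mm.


translate([449, 275, 0]) cube([2838, 72, 228]);


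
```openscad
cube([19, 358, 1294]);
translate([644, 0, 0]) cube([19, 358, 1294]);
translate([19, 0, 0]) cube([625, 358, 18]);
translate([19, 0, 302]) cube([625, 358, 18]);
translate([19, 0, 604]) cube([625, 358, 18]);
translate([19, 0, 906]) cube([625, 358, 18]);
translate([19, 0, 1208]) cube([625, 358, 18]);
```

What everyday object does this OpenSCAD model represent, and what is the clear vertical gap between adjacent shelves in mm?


A bookshelf. The clear shelf gap is 284 mm.

Two tall side panels with 5 horizontal boards between them — a bookshelf. The first two shelf undersides are at z = 0 and z = 302; with shelf thickness 18, the clear gap is 302 − 0 − 18 = 284 mm.


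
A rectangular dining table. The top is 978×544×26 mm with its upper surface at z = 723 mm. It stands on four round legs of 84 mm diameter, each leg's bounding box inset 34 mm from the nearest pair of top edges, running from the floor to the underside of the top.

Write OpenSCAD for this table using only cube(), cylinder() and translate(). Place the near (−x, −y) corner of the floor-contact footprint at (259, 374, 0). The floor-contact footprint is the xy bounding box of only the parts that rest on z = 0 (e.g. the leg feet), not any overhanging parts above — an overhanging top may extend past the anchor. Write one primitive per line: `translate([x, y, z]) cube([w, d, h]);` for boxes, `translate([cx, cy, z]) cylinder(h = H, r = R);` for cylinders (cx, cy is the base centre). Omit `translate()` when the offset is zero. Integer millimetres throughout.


translate([225, 340, 697]) cube([978, 544, 26]);
translate([301, 416, 0]) cylinder(h = 697, r = 42);
translate([1127, 416, 0]) cylinder(h = 697, r = 42);
translate([301, 808, 0]) cylinder(h = 697, r = 42);
translate([1127, 808, 0]) cylinder(h = 697, r = 42);


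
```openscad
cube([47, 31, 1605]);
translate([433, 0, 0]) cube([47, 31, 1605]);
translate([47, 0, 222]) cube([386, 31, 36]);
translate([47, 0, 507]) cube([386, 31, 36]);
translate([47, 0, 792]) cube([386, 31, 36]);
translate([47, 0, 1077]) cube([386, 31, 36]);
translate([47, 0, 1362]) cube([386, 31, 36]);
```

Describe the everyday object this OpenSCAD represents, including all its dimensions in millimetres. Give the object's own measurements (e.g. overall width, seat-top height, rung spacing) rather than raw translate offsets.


A straight ladder. Two 47×31 mm vertical rails, 1605 mm tall, stand 480 mm apart (outside-to-outside) with their front faces coplanar on the −y side. 5 rungs, each 31 mm deep and 36 mm tall, span between the inner faces of the rails, front faces flush with the rails. The lowest rung's underside is at z = 222 mm and rungs are spaced 285 mm apart (underside to underside).


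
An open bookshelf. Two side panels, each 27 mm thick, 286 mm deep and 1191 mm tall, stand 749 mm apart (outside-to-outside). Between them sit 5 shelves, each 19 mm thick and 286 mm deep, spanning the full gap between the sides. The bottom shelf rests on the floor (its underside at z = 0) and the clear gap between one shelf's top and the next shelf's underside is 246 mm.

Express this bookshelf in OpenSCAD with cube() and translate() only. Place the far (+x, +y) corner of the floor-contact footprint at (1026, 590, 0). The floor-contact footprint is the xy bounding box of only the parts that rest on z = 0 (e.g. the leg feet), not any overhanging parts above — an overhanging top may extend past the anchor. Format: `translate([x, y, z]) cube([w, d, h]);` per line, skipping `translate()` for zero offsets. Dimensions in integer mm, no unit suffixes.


translate([277, 304, 0]) cube([27, 286, 1191]);
translate([999, 304, 0]) cube([27, 286, 1191]);
translate([304, 304, 0]) cube([695, 286, 19]);
translate([304, 304, 265]) cube([695, 286, 19]);
translate([304, 304, 530]) cube([695, 286, 19]);
translate([304, 304, 795]) cube([695, 286, 19]);
translate([304, 304, 1060]) cube([695, 286, 19]);


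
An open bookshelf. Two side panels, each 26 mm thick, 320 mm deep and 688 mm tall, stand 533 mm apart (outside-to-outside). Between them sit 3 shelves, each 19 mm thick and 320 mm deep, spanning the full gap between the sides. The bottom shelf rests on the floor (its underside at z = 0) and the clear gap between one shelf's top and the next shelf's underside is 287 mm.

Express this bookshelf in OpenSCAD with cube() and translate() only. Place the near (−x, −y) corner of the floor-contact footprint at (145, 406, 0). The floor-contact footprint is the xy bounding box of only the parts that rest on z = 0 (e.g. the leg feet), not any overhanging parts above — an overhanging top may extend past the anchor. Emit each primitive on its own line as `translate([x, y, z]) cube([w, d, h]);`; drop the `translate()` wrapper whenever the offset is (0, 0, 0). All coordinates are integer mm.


translate([145, 406, 0]) cube([26, 320, 688]);
translate([652, 406, 0]) cube([26, 320, 688]);
translate([171, 406, 0]) cube([481, 320, 19]);
translate([171, 406, 306]) cube([481, 320, 19]);
translate([171, 406, 612]) cube([481, 320, 19]);


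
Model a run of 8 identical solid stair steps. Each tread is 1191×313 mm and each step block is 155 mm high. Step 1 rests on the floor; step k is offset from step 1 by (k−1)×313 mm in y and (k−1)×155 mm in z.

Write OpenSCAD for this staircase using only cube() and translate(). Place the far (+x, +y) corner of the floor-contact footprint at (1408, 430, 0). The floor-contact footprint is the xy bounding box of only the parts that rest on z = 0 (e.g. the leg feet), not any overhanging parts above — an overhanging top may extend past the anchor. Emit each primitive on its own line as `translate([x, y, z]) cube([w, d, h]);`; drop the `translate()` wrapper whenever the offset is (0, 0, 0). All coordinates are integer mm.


translate([217, 117, 0]) cube([1191, 313, 155]);
translate([217, 430, 155]) cube([1191, 313, 155]);
translate([217, 743, 310]) cube([1191, 313, 155]);
translate([217, 1056, 465]) cube([1191, 313, 155]);
translate([217, 1369, 620]) cube([1191, 313, 155]);
translate([217, 1682, 775]) cube([1191, 313, 155]);
translate([217, 1995, 930]) cube([1191, 313, 155]);
translate([217, 2308, 1085]) cube([1191, 313, 155]);


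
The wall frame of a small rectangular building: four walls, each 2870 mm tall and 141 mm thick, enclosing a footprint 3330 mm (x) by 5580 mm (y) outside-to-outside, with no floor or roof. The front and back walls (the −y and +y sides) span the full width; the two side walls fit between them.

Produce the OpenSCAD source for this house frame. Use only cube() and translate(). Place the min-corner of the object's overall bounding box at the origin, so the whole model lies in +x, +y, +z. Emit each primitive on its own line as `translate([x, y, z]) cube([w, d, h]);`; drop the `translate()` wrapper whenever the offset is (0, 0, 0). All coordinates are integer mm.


cube([3330, 141, 2870]);
translate([0, 5439, 0]) cube([3330, 141, 2870]);
translate([0, 141, 0]) cube([141, 5298, 2870]);
translate([3189, 141, 0]) cube([141, 5298, 2870]);


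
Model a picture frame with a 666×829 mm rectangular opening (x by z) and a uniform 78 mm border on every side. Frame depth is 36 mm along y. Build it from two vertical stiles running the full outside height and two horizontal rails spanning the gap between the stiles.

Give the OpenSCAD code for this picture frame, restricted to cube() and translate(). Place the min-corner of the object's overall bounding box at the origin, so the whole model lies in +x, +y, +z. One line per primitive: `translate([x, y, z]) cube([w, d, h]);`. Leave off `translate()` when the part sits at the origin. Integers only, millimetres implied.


cube([78, 36, 985]);
translate([744, 0, 0]) cube([78, 36, 985]);
translate([78, 0, 0]) cube([666, 36, 78]);
translate([78, 0, 907]) cube([666, 36, 78]);


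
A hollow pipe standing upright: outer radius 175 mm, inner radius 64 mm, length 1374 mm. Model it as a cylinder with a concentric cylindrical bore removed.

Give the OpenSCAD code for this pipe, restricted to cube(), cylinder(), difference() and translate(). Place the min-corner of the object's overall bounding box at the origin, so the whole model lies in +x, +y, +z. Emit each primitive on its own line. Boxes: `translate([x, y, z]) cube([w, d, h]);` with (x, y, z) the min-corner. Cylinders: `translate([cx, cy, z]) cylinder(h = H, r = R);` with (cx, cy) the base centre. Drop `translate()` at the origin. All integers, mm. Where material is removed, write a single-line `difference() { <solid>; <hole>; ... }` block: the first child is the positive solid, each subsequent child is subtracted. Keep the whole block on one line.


difference() { translate([175, 175, 0]) cylinder(h = 1374, r = 175); translate([175, 175, 0]) cylinder(h = 1374, r = 64); }


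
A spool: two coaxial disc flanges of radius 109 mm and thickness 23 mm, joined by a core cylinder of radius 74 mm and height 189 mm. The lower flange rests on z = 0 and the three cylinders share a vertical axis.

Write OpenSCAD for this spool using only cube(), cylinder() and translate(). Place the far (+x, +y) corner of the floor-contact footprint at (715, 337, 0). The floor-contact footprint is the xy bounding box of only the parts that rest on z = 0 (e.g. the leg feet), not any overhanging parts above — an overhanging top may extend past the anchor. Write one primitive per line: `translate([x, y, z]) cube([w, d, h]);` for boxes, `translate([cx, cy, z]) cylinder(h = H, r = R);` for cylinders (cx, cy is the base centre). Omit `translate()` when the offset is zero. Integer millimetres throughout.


translate([606, 228, 0]) cylinder(h = 23, r = 109);
translate([606, 228, 23]) cylinder(h = 189, r = 74);
translate([606, 228, 212]) cylinder(h = 23, r = 109);


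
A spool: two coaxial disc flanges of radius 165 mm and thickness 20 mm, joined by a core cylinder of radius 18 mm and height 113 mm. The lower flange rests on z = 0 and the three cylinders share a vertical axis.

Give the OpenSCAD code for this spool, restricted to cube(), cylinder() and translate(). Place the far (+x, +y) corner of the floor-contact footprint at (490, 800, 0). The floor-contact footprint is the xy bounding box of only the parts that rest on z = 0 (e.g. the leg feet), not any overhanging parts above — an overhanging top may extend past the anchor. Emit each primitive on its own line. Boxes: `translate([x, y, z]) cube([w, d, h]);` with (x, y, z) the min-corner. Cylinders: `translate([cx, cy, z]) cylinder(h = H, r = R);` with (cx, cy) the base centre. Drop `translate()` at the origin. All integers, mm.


translate([325, 635, 0]) cylinder(h = 20, r = 165);
translate([325, 635, 20]) cylinder(h = 113, r = 18);
translate([325, 635, 133]) cylinder(h = 20, r = 165);


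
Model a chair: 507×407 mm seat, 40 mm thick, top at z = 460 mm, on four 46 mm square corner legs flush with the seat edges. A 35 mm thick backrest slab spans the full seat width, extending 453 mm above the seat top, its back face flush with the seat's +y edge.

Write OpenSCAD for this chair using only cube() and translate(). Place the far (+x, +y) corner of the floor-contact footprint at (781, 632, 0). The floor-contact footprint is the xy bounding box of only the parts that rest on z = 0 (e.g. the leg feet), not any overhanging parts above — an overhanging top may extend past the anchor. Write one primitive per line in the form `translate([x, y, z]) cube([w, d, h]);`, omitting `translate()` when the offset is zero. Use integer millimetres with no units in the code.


translate([274, 225, 420]) cube([507, 407, 40]);
translate([274, 225, 0]) cube([46, 46, 420]);
translate([735, 225, 0]) cube([46, 46, 420]);
translate([274, 586, 0]) cube([46, 46, 420]);
translate([735, 586, 0]) cube([46, 46, 420]);
translate([274, 597, 460]) cube([507, 35, 453]);


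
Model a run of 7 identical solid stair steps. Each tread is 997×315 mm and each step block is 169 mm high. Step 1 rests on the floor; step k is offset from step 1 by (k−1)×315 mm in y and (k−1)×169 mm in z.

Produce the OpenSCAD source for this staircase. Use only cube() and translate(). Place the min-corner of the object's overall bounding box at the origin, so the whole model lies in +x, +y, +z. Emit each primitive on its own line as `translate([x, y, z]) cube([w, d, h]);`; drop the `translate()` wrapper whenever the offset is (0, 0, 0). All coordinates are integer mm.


cube([997, 315, 169]);
translate([0, 315, 169]) cube([997, 315, 169]);
translate([0, 630, 338]) cube([997, 315, 169]);
translate([0, 945, 507]) cube([997, 315, 169]);
translate([0, 1260, 676]) cube([997, 315, 169]);
translate([0, 1575, 845]) cube([997, 315, 169]);
translate([0, 1890, 1014]) cube([997, 315, 169]);


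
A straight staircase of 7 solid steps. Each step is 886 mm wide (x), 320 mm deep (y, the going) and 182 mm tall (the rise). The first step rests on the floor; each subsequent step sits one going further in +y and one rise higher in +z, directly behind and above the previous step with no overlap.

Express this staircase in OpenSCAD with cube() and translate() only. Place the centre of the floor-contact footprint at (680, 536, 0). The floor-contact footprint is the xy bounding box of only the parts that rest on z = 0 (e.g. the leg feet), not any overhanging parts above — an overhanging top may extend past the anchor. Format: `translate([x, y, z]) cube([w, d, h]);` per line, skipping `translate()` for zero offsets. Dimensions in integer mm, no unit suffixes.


translate([237, 376, 0]) cube([886, 320, 182]);
translate([237, 696, 182]) cube([886, 320, 182]);
translate([237, 1016, 364]) cube([886, 320, 182]);
translate([237, 1336, 546]) cube([886, 320, 182]);
translate([237, 1656, 728]) cube([886, 320, 182]);
translate([237, 1976, 910]) cube([886, 320, 182]);
translate([237, 2296, 1092]) cube([886, 320, 182]);


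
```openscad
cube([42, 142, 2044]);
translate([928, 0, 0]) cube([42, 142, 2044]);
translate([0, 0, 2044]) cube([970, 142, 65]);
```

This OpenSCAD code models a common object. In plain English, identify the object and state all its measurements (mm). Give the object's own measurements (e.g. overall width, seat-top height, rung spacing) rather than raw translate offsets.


A door frame. The clear opening is 886 mm wide and 2044 mm high. Two 42 mm wide jambs, 142 mm deep, stand either side of the opening from the floor to the top of the opening. A 65 mm thick head sits across the top of both jambs, spanning the full outside width of the frame.


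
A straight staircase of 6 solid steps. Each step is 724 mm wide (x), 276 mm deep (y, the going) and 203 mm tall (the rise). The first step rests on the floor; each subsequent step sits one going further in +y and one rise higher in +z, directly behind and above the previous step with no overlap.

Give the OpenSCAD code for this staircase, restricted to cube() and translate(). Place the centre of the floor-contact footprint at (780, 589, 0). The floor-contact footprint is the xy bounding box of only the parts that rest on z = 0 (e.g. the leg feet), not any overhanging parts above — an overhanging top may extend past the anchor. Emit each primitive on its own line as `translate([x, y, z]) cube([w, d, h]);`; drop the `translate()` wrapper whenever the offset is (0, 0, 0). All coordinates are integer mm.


translate([418, 451, 0]) cube([724, 276, 203]);
translate([418, 727, 203]) cube([724, 276, 203]);
translate([418, 1003, 406]) cube([724, 276, 203]);
translate([418, 1279, 609]) cube([724, 276, 203]);
translate([418, 1555, 812]) cube([724, 276, 203]);
translate([418, 1831, 1015]) cube([724, 276, 203]);


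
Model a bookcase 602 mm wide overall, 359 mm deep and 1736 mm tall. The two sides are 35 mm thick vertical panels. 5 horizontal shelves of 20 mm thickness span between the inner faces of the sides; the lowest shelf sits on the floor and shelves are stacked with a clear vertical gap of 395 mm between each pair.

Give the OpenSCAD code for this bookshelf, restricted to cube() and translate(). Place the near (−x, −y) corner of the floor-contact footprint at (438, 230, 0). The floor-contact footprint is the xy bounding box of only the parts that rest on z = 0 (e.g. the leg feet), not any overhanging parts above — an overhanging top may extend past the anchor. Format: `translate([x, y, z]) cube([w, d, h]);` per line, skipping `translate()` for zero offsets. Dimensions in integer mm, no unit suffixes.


translate([438, 230, 0]) cube([35, 359, 1736]);
translate([1005, 230, 0]) cube([35, 359, 1736]);
translate([473, 230, 0]) cube([532, 359, 20]);
translate([473, 230, 415]) cube([532, 359, 20]);
translate([473, 230, 830]) cube([532, 359, 20]);
translate([473, 230, 1245]) cube([532, 359, 20]);
translate([473, 230, 1660]) cube([532, 359, 20]);


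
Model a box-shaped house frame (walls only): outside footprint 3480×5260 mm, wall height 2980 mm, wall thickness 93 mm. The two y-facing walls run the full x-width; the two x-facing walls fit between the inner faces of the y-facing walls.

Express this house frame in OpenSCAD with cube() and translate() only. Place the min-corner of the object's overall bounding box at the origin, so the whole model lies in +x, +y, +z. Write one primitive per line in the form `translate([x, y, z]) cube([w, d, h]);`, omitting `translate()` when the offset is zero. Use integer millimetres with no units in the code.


cube([3480, 93, 2980]);
translate([0, 5167, 0]) cube([3480, 93, 2980]);
translate([0, 93, 0]) cube([93, 5074, 2980]);
translate([3387, 93, 0]) cube([93, 5074, 2980]);
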